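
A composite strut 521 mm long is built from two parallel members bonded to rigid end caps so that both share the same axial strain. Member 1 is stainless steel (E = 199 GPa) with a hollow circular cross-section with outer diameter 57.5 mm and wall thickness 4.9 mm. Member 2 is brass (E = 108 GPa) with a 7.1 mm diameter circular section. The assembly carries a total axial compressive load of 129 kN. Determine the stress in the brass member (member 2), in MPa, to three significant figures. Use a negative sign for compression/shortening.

-84.2 MPa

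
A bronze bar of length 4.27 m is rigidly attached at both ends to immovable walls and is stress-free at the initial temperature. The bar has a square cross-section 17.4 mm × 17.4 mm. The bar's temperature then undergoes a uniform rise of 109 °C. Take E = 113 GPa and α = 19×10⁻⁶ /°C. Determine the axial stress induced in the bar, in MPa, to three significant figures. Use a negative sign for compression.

-234 MPa

Free thermal expansion αLΔT = 19e-6 · 4270 · 109 = 8.843 mm.
The walls impose strain ε = −(8.843)/4270 = -2.0710e-03; σ = Eε = 113000 · -2.0710e-03 = -234 MPa.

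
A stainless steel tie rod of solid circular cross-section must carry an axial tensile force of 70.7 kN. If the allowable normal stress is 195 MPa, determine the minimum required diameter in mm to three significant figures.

Required area A ≥ P/σ_allow = 70700/195 = 362.6 mm².
For a solid circular section, d ≥ √(4A/π) = 21.49 mm.

21.5 mm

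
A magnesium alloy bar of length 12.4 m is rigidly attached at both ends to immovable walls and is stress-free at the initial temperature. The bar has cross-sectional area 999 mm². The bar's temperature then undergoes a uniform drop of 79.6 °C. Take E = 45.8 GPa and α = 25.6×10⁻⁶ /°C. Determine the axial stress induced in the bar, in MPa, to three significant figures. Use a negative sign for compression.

Free thermal expansion αLΔT = 25.6e-6 · 12400 · -79.6 = -25.27 mm.
The walls impose strain ε = −(-25.27)/12400 = 2.0378e-03; σ = Eε = 45800 · 2.0378e-03 = 93.33 MPa.

93.3 MPa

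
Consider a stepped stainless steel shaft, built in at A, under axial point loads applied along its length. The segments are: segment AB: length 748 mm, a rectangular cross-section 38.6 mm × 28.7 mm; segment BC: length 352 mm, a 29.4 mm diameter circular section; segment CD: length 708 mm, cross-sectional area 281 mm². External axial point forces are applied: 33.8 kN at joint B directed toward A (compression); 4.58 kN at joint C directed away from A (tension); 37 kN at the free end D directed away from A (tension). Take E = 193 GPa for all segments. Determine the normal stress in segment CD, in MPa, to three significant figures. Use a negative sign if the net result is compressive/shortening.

132 MPa

Internal axial forces (sectioning from the free end, tension +): N_CD = 37 kN, N_BC = 41.58 kN, N_AB = 7.78 kN.
σ_CD = N_CD/A_CD = 37000/281 = 131.7 MPa.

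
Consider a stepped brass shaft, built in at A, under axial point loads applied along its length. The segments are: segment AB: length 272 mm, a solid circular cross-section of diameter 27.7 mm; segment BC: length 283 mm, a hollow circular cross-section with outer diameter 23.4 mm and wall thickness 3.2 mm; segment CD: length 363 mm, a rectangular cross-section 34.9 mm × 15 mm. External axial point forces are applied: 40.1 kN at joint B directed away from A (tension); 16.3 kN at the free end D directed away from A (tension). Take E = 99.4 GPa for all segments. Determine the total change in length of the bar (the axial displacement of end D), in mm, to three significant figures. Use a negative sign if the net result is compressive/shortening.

0.598 mm

Internal axial forces (sectioning from the free end, tension +): N_CD = 16.3 kN, N_BC = 16.3 kN, N_AB = 56.4 kN.
A_AB = 602.6 mm².
A_BC = 203.1 mm².
A_CD = 523.5 mm².
δ_AB = 56400·272/(602.6·99400) = 0.2561 mm
δ_BC = 16300·283/(203.1·99400) = 0.2285 mm
δ_CD = 16300·363/(523.5·99400) = 0.1137 mm
δ = Σδ_i = 0.5983 mm.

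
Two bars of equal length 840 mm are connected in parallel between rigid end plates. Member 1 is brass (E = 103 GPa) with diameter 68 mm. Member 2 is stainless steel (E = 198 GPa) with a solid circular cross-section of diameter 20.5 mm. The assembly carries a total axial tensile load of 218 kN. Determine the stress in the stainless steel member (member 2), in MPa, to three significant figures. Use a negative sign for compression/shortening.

A_1 = 3632 mm².
A_2 = 330.1 mm².
Equal strain + equilibrium ⇒ each member carries load in proportion to AE: A₁E₁ = 374100000 N, A₂E₂ = 65350000 N, ΣAE = 439400000 N.
σ₂ = P·E₂/ΣAE = 218000·198000/439400000 = 98.23 MPa.

98.2 MPa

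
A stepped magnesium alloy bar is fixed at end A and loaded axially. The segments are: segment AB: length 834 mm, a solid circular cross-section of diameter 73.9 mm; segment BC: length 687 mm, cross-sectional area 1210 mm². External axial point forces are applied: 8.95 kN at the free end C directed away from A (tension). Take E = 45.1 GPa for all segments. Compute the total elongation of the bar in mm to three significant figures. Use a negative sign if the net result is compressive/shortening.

0.151 mm

Internal axial forces (sectioning from the free end, tension +): N_BC = 8.95 kN, N_AB = 8.95 kN.
A_AB = 4289 mm².
δ_AB = 8950·834/(4289·45100) = 0.03859 mm
δ_BC = 8950·687/(1210·45100) = 0.1127 mm
δ = Σδ_i = 0.1513 mm.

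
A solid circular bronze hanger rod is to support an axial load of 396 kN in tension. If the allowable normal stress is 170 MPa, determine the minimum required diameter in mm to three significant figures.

54.5 mm

Required area A ≥ P/σ_allow = 396000/170 = 2329 mm².
For a solid circular section, d ≥ √(4A/π) = 54.46 mm.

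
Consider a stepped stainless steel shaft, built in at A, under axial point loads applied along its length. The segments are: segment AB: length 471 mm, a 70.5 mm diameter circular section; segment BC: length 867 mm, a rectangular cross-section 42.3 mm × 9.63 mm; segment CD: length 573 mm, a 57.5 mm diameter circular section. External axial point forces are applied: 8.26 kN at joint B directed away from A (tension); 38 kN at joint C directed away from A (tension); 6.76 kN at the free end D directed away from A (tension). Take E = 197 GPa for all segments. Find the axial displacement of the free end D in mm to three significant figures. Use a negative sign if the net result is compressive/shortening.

0.524 mm

Internal axial forces (sectioning from the free end, tension +): N_CD = 6.76 kN, N_BC = 44.76 kN, N_AB = 53.02 kN.
A_AB = 3904 mm².
A_BC = 407.3 mm².
A_CD = 2597 mm².
δ_AB = 53020·471/(3904·197000) = 0.03247 mm
δ_BC = 44760·867/(407.3·197000) = 0.4836 mm
δ_CD = 6760·573/(2597·197000) = 0.007572 mm
δ = Σδ_i = 0.5236 mm.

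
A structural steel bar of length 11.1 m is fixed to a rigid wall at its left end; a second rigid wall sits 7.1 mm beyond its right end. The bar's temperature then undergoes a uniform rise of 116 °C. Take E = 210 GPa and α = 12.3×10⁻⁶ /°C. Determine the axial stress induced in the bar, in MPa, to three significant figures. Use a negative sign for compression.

-165 MPa

Free thermal expansion αLΔT = 12.3e-6 · 11100 · 116 = 15.84 mm.
The walls engage after the gap closes; constrained expansion = 15.84 − 7.1 = 8.737 mm.
The walls impose strain ε = −(8.737)/11100 = -7.8716e-04; σ = Eε = 210000 · -7.8716e-04 = -165.3 MPa.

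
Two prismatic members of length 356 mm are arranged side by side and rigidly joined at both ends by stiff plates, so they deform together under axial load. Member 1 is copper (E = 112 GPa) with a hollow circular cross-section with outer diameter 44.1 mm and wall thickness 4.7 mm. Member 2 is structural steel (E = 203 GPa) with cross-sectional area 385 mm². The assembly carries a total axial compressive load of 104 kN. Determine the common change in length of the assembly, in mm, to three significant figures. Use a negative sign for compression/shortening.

A_1 = 581.8 mm².
Equal strain + equilibrium ⇒ each member carries load in proportion to AE: A₁E₁ = 65160000 N, A₂E₂ = 78160000 N, ΣAE = 143300000 N.
δ = PL/ΣAE = -104000·356/143300000 = -0.2583 mm.

-0.258 mm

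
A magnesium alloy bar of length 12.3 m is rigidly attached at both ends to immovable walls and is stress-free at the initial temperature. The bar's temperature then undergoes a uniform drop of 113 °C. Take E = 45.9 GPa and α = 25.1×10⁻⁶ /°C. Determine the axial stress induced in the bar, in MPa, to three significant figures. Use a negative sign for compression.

Free thermal expansion αLΔT = 25.1e-6 · 12300 · -113 = -34.89 mm.
The walls impose strain ε = −(-34.89)/12300 = 2.8363e-03; σ = Eε = 45900 · 2.8363e-03 = 130.2 MPa.

130 MPa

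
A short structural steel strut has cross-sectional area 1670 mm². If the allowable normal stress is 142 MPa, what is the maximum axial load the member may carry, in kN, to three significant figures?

P_max = σ_allow · A = 142 · 1670 = 237100 N = 237.1 kN.

237 kN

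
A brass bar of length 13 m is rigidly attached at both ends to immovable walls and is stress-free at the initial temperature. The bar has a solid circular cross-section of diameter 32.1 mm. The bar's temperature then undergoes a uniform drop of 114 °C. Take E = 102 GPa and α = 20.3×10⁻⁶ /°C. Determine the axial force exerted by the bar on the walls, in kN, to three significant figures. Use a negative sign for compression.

Free thermal expansion αLΔT = 20.3e-6 · 13000 · -114 = -30.08 mm.
The walls impose strain ε = −(-30.08)/13000 = 2.3142e-03; σ = Eε = 102000 · 2.3142e-03 = 236 MPa.
Wall reaction R = σ·A = 236·809.3 = 191000 N = 191 kN.

191 kN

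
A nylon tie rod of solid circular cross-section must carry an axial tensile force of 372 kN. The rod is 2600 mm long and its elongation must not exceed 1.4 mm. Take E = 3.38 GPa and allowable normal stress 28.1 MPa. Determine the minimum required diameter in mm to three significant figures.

510 mm

Required area A ≥ P/σ_allow = 372000/28.1 = 13240 mm².
For a solid circular section, d ≥ √(4A/π) = 129.8 mm.
Elongation limit: A ≥ PL/(Eδ_allow) = 372000·2600/(3380·1.4) = 204400 mm² ⇒ d ≥ 510.1 mm.
The elongation limit governs.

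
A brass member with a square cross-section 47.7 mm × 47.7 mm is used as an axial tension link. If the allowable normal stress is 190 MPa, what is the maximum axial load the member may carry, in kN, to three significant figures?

A = 2275 mm².
P_max = σ_allow · A = 190 · 2275 = 432300 N = 432.3 kN.

432 kN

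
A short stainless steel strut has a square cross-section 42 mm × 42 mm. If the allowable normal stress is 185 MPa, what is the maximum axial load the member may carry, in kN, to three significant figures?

326 kN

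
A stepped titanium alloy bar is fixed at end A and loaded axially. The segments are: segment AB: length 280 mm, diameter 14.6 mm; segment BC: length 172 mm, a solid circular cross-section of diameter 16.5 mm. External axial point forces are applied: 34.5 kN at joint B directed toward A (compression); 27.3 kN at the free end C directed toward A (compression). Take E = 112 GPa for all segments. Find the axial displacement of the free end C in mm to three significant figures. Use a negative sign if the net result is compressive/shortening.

Internal axial forces (sectioning from the free end, tension +): N_BC = -27.3 kN, N_AB = -61.8 kN.
A_AB = 167.4 mm².
A_BC = 213.8 mm².
δ_AB = -61800·280/(167.4·112000) = -0.9229 mm
δ_BC = -27300·172/(213.8·112000) = -0.1961 mm
δ = Σδ_i = -1.119 mm.

-1.12 mm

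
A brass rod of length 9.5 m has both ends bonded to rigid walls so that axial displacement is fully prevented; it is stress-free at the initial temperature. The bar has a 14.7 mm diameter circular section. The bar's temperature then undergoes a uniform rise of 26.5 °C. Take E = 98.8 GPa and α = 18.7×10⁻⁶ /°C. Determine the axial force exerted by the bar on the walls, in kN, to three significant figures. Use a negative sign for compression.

-8.31 kN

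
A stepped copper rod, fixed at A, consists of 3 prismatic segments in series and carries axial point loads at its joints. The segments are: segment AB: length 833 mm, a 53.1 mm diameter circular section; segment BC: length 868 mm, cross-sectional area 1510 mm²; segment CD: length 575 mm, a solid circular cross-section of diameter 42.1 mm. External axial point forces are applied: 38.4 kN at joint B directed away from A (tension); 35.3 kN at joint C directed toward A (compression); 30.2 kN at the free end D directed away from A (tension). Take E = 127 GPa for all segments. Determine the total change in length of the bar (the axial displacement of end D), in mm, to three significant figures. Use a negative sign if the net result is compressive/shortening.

0.174 mm

Internal axial forces (sectioning from the free end, tension +): N_CD = 30.2 kN, N_BC = -5.1 kN, N_AB = 33.3 kN.
A_AB = 2215 mm².
A_CD = 1392 mm².
δ_AB = 33300·833/(2215·127000) = 0.09863 mm
δ_BC = -5100·868/(1510·127000) = -0.02308 mm
δ_CD = 30200·575/(1392·127000) = 0.09822 mm
δ = Σδ_i = 0.1738 mm.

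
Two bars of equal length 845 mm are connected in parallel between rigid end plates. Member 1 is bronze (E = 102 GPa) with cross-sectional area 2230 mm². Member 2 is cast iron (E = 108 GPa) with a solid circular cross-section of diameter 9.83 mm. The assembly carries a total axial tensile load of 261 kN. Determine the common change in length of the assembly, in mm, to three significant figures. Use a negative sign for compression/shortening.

0.936 mm

A_2 = 75.89 mm².
Equal strain + equilibrium ⇒ each member carries load in proportion to AE: A₁E₁ = 227500000 N, A₂E₂ = 8196000 N, ΣAE = 235700000 N.
δ = PL/ΣAE = 261000·845/235700000 = 0.9359 mm.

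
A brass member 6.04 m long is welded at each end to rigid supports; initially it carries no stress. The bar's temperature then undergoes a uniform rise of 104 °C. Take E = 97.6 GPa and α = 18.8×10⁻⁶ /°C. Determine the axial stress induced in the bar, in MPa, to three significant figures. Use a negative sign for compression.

-191 MPa

Free thermal expansion αLΔT = 18.8e-6 · 6040 · 104 = 11.81 mm.
The walls impose strain ε = −(11.81)/6040 = -1.9552e-03; σ = Eε = 97600 · -1.9552e-03 = -190.8 MPa.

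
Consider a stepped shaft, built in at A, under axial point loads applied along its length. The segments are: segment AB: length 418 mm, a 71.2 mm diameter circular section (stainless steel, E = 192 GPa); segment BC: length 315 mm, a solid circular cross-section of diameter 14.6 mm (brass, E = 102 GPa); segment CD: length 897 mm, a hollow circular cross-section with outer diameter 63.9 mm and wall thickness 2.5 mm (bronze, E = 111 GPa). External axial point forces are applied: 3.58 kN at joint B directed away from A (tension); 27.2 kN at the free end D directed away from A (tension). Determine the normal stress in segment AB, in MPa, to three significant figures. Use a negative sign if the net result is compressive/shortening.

7.73 MPa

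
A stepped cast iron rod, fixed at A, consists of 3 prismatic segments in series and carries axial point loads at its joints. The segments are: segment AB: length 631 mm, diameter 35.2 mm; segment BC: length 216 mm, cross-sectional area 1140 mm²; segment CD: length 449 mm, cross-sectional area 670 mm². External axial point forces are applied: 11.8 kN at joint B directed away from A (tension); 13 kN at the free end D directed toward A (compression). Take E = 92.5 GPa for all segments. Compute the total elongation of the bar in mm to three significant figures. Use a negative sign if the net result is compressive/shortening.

Internal axial forces (sectioning from the free end, tension +): N_CD = -13 kN, N_BC = -13 kN, N_AB = -1.2 kN.
A_AB = 973.1 mm².
δ_AB = -1200·631/(973.1·92500) = -0.008412 mm
δ_BC = -13000·216/(1140·92500) = -0.02663 mm
δ_CD = -13000·449/(670·92500) = -0.09418 mm
δ = Σδ_i = -0.1292 mm.

-0.129 mm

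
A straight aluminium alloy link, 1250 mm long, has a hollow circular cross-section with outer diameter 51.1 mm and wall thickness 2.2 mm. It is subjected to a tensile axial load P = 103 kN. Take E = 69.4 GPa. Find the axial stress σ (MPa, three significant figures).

305 MPa

A = 338 mm².
σ = N/A = 103000/338 = 304.8 MPa.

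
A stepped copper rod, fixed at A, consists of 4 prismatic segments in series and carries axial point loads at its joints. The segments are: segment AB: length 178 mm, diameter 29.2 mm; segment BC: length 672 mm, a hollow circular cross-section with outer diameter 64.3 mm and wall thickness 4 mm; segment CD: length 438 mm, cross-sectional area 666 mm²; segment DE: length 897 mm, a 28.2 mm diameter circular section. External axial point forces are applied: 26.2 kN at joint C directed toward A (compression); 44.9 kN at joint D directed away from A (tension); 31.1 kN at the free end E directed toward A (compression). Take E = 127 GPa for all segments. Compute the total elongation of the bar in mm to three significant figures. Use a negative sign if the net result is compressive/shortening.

Internal axial forces (sectioning from the free end, tension +): N_DE = -31.1 kN, N_CD = 13.8 kN, N_BC = -12.4 kN, N_AB = -12.4 kN.
A_AB = 669.7 mm².
A_BC = 757.8 mm².
A_DE = 624.6 mm².
δ_AB = -12400·178/(669.7·127000) = -0.02595 mm
δ_BC = -12400·672/(757.8·127000) = -0.08659 mm
δ_CD = 13800·438/(666·127000) = 0.07146 mm
δ_DE = -31100·897/(624.6·127000) = -0.3517 mm
δ = Σδ_i = -0.3928 mm.

-0.393 mm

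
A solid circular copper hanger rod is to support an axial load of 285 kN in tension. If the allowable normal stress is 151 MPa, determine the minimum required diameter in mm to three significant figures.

49.0 mm

Required area A ≥ P/σ_allow = 285000/151 = 1887 mm².
For a solid circular section, d ≥ √(4A/π) = 49.02 mm.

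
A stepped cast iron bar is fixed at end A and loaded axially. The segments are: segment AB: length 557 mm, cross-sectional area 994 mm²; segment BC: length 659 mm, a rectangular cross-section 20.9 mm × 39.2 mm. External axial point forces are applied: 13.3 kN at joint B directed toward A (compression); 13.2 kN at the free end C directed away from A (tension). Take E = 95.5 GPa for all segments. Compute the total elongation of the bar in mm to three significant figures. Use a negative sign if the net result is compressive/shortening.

0.111 mm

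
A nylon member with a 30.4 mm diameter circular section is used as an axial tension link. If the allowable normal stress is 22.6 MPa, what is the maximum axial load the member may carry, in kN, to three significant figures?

A = 725.8 mm².
P_max = σ_allow · A = 22.6 · 725.8 = 16400 N = 16.4 kN.

16.4 kN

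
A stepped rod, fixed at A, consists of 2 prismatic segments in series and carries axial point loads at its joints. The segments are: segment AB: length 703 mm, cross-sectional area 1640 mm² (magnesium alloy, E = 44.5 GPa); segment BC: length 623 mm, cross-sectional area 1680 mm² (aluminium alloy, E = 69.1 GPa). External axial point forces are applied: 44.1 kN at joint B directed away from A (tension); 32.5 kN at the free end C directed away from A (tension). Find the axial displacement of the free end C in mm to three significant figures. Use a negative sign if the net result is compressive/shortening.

0.912 mm

Internal axial forces (sectioning from the free end, tension +): N_BC = 32.5 kN, N_AB = 76.6 kN.
δ_AB = 76600·703/(1640·44500) = 0.7379 mm
δ_BC = 32500·623/(1680·69100) = 0.1744 mm
δ = Σδ_i = 0.9123 mm.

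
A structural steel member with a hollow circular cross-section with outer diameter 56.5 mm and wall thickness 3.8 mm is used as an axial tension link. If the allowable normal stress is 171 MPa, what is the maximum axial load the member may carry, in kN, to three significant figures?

A = 629.1 mm².
P_max = σ_allow · A = 171 · 629.1 = 107600 N = 107.6 kN.

108 kN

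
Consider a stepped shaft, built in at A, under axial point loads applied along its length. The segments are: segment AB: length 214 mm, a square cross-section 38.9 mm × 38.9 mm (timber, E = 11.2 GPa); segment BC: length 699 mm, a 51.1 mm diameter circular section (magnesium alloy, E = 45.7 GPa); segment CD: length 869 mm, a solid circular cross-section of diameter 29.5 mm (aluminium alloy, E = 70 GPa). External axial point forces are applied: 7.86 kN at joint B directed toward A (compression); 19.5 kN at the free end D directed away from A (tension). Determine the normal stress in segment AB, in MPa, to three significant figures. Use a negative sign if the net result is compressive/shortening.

Internal axial forces (sectioning from the free end, tension +): N_CD = 19.5 kN, N_BC = 19.5 kN, N_AB = 11.64 kN.
A_AB = 1513 mm².
σ_AB = N_AB/A_AB = 11640/1513 = 7.692 MPa.

7.69 MPa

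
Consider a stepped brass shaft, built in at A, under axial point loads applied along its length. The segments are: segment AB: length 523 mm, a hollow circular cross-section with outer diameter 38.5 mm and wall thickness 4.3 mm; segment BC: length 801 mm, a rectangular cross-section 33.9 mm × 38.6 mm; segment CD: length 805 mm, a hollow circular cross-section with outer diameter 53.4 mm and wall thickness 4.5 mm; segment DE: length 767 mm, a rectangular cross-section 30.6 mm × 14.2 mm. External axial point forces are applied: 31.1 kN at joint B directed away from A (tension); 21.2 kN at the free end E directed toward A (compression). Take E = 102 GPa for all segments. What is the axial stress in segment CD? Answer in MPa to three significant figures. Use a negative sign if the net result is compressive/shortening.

-30.7 MPa

Internal axial forces (sectioning from the free end, tension +): N_DE = -21.2 kN, N_CD = -21.2 kN, N_BC = -21.2 kN, N_AB = 9.9 kN.
A_CD = 691.3 mm².
σ_CD = N_CD/A_CD = -21200/691.3 = -30.67 MPa.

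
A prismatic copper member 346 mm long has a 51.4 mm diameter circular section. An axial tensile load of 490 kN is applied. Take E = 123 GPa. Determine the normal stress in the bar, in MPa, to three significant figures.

236 MPa

A = 2075 mm².
σ = N/A = 490000/2075 = 236.1 MPa.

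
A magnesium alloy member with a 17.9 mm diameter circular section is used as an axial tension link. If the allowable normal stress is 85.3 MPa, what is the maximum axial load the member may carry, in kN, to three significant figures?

21.5 kN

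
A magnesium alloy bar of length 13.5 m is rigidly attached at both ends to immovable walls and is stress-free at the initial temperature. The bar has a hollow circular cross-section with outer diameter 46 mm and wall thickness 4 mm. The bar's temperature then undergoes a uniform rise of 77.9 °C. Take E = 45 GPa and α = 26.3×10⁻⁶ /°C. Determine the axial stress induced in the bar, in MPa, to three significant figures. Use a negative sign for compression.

-92.2 MPa

Free thermal expansion αLΔT = 26.3e-6 · 13500 · 77.9 = 27.66 mm.
The walls impose strain ε = −(27.66)/13500 = -2.0488e-03; σ = Eε = 45000 · -2.0488e-03 = -92.19 MPa.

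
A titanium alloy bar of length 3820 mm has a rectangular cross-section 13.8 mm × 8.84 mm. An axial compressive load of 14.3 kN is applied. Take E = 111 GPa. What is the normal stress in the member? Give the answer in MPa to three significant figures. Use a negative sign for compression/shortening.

A = 122 mm².
σ = N/A = -14300/122 = -117.2 MPa.

-117 MPa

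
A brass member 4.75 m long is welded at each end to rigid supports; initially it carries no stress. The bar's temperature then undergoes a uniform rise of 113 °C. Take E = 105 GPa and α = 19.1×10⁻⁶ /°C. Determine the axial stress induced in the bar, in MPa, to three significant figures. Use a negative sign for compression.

-227 MPa

Free thermal expansion αLΔT = 19.1e-6 · 4750 · 113 = 10.25 mm.
The walls impose strain ε = −(10.25)/4750 = -2.1583e-03; σ = Eε = 105000 · -2.1583e-03 = -226.6 MPa.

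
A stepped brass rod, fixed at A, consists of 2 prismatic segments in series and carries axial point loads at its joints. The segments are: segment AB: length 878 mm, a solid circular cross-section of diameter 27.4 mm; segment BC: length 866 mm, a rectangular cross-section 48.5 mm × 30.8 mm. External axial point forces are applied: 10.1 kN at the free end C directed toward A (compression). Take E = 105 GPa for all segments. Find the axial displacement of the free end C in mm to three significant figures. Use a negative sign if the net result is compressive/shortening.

Internal axial forces (sectioning from the free end, tension +): N_BC = -10.1 kN, N_AB = -10.1 kN.
A_AB = 589.6 mm².
A_BC = 1494 mm².
δ_AB = -10100·878/(589.6·105000) = -0.1432 mm
δ_BC = -10100·866/(1494·105000) = -0.05576 mm
δ = Σδ_i = -0.199 mm.

-0.199 mm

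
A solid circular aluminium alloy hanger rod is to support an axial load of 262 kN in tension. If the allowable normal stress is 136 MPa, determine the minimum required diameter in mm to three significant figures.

Required area A ≥ P/σ_allow = 262000/136 = 1926 mm².
For a solid circular section, d ≥ √(4A/π) = 49.53 mm.

49.5 mm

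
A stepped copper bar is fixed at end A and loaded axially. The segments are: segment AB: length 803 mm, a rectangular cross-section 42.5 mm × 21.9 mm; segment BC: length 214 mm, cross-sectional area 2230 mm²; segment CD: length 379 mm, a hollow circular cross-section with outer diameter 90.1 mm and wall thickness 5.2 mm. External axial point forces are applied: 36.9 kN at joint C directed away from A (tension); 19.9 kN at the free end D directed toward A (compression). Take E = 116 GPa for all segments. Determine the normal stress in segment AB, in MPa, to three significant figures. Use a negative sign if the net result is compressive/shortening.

Internal axial forces (sectioning from the free end, tension +): N_CD = -19.9 kN, N_BC = 17 kN, N_AB = 17 kN.
A_AB = 930.7 mm².
σ_AB = N_AB/A_AB = 17000/930.7 = 18.26 MPa.

18.3 MPa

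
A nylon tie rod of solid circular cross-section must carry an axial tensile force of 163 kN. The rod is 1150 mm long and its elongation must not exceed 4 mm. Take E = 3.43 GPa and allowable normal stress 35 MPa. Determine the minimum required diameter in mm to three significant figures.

132 mm

Required area A ≥ P/σ_allow = 163000/35 = 4657 mm².
For a solid circular section, d ≥ √(4A/π) = 77 mm.
Elongation limit: A ≥ PL/(Eδ_allow) = 163000·1150/(3430·4) = 13660 mm² ⇒ d ≥ 131.9 mm.
The elongation limit governs.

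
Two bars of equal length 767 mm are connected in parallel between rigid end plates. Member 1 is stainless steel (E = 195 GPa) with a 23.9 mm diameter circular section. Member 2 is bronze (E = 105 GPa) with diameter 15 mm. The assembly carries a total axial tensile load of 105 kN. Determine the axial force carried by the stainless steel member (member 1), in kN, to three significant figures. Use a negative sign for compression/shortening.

86.6 kN

A_1 = 448.6 mm².
A_2 = 176.7 mm².
Equal strain + equilibrium ⇒ each member carries load in proportion to AE: A₁E₁ = 87480000 N, A₂E₂ = 18560000 N, ΣAE = 106000000 N.
F₁ = P·A₁E₁/ΣAE = 105000·87480000/106000000 = 86630 N.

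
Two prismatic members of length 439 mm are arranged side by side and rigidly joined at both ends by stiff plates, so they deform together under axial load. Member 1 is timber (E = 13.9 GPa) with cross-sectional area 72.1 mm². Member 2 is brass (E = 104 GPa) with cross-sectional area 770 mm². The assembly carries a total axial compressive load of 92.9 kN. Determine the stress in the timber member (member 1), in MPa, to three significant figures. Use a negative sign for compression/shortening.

Equal strain + equilibrium ⇒ each member carries load in proportion to AE: A₁E₁ = 1002000 N, A₂E₂ = 80080000 N, ΣAE = 81080000 N.
σ₁ = P·E₁/ΣAE = -92900·13900/81080000 = -15.93 MPa.

-15.9 MPa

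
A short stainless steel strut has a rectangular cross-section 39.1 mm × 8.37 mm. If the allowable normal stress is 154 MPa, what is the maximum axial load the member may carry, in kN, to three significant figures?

A = 327.3 mm².
P_max = σ_allow · A = 154 · 327.3 = 50400 N = 50.4 kN.

50.4 kN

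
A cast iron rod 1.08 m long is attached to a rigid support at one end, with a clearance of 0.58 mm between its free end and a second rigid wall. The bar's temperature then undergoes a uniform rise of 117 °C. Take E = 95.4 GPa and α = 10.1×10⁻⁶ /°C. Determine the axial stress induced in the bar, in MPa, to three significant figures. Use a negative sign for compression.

-61.5 MPa

Free thermal expansion αLΔT = 10.1e-6 · 1080 · 117 = 1.276 mm.
The walls engage after the gap closes; constrained expansion = 1.276 − 0.58 = 0.6962 mm.
The walls impose strain ε = −(0.6962)/1080 = -6.4466e-04; σ = Eε = 95400 · -6.4466e-04 = -61.5 MPa.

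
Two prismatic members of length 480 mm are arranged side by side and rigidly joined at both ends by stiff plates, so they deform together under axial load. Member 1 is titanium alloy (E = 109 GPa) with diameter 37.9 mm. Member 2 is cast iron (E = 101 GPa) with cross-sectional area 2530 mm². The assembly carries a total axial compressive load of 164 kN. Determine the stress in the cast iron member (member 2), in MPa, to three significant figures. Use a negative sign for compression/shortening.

-43.8 MPa

A_1 = 1128 mm².
Equal strain + equilibrium ⇒ each member carries load in proportion to AE: A₁E₁ = 123000000 N, A₂E₂ = 255500000 N, ΣAE = 378500000 N.
σ₂ = P·E₂/ΣAE = -164000·101000/378500000 = -43.76 MPa.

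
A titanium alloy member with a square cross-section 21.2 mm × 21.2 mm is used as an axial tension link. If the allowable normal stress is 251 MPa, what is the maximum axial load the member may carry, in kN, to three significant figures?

A = 449.4 mm².
P_max = σ_allow · A = 251 · 449.4 = 112800 N = 112.8 kN.

113 kN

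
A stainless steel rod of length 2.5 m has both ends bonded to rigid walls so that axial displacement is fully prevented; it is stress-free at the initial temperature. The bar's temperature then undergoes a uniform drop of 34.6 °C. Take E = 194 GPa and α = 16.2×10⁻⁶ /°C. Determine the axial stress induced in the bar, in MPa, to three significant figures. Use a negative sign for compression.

109 MPa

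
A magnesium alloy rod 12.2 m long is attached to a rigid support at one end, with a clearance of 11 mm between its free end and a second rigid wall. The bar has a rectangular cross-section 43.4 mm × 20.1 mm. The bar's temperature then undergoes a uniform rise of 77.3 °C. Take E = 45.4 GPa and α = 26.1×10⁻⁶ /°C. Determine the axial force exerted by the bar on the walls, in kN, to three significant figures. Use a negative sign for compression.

-44.2 kN

Free thermal expansion αLΔT = 26.1e-6 · 12200 · 77.3 = 24.61 mm.
The walls engage after the gap closes; constrained expansion = 24.61 − 11 = 13.61 mm.
The walls impose strain ε = −(13.61)/12200 = -1.1159e-03; σ = Eε = 45400 · -1.1159e-03 = -50.66 MPa.
Wall reaction R = σ·A = -50.66·872.3 = -44190 N = -44.19 kN.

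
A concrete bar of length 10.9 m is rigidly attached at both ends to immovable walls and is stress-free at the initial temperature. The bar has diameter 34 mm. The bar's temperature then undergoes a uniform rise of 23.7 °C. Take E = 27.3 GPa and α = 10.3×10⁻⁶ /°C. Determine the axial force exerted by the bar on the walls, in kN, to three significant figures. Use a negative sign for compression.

Free thermal expansion αLΔT = 10.3e-6 · 10900 · 23.7 = 2.661 mm.
The walls impose strain ε = −(2.661)/10900 = -2.4411e-04; σ = Eε = 27300 · -2.4411e-04 = -6.664 MPa.
Wall reaction R = σ·A = -6.664·907.9 = -6051 N = -6.051 kN.

-6.05 kN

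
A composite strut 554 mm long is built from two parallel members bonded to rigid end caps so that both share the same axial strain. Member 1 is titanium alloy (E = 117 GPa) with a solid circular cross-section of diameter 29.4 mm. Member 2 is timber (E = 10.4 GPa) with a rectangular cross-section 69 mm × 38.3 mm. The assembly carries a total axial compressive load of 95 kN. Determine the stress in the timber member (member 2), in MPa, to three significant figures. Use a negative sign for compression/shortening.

-9.24 MPa

A_1 = 678.9 mm².
A_2 = 2643 mm².
Equal strain + equilibrium ⇒ each member carries load in proportion to AE: A₁E₁ = 79430000 N, A₂E₂ = 27480000 N, ΣAE = 106900000 N.
σ₂ = P·E₂/ΣAE = -95000·10400/106900000 = -9.241 MPa.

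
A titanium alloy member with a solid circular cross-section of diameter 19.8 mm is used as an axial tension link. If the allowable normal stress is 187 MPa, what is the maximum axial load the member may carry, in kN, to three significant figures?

57.6 kN

A = 307.9 mm².
P_max = σ_allow · A = 187 · 307.9 = 57580 N = 57.58 kN.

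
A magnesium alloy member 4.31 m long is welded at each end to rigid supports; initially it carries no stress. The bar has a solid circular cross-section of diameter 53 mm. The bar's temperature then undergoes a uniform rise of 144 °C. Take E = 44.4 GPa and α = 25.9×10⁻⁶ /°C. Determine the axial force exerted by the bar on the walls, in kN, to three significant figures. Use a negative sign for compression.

Free thermal expansion αLΔT = 25.9e-6 · 4310 · 144 = 16.07 mm.
The walls impose strain ε = −(16.07)/4310 = -3.7296e-03; σ = Eε = 44400 · -3.7296e-03 = -165.6 MPa.
Wall reaction R = σ·A = -165.6·2206 = -365300 N = -365.3 kN.

-365 kN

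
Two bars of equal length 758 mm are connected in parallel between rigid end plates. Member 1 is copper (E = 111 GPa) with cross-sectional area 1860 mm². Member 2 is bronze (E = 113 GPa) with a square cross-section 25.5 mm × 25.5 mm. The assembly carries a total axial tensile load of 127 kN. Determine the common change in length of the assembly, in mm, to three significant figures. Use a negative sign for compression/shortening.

0.344 mm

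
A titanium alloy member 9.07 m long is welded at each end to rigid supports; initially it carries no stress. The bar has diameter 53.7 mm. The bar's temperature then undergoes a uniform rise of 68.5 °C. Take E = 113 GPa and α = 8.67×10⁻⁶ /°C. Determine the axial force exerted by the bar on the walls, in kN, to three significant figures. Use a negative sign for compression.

Free thermal expansion αLΔT = 8.67e-6 · 9070 · 68.5 = 5.387 mm.
The walls impose strain ε = −(5.387)/9070 = -5.9389e-04; σ = Eε = 113000 · -5.9389e-04 = -67.11 MPa.
Wall reaction R = σ·A = -67.11·2265 = -152000 N = -152 kN.

-152 kN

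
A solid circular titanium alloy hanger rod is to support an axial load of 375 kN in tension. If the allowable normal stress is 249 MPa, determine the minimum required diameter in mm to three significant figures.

43.8 mm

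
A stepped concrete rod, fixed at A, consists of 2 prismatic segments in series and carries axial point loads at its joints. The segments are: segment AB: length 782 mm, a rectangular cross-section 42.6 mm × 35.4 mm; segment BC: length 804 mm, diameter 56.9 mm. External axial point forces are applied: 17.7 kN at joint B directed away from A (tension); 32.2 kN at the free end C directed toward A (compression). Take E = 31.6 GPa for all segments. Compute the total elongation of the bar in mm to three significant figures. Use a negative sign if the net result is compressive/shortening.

-0.560 mm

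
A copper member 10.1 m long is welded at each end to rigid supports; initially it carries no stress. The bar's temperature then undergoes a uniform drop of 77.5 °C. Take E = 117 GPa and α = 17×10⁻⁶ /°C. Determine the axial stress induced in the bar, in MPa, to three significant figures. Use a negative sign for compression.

Free thermal expansion αLΔT = 17e-6 · 10100 · -77.5 = -13.31 mm.
The walls impose strain ε = −(-13.31)/10100 = 1.3175e-03; σ = Eε = 117000 · 1.3175e-03 = 154.1 MPa.

154 MPa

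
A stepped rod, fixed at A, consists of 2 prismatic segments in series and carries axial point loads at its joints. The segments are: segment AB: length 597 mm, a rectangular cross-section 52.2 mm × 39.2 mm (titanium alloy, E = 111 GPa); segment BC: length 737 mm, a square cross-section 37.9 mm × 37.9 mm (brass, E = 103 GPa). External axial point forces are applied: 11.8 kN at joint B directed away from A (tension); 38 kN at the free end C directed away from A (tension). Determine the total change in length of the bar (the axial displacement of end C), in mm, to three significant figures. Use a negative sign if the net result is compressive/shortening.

0.320 mm

Internal axial forces (sectioning from the free end, tension +): N_BC = 38 kN, N_AB = 49.8 kN.
A_AB = 2046 mm².
A_BC = 1436 mm².
δ_AB = 49800·597/(2046·111000) = 0.1309 mm
δ_BC = 38000·737/(1436·103000) = 0.1893 mm
δ = Σδ_i = 0.3202 mm.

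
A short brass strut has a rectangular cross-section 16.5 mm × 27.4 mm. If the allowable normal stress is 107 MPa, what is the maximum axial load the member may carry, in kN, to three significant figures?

48.4 kN

A = 452.1 mm².
P_max = σ_allow · A = 107 · 452.1 = 48370 N = 48.37 kN.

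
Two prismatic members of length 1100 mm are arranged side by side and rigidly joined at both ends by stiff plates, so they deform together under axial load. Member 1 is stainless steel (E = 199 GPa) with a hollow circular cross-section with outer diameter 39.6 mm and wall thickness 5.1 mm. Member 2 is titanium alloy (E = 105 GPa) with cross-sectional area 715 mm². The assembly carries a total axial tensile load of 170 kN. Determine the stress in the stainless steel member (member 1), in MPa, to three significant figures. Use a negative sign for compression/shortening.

183 MPa

A_1 = 552.8 mm².
Equal strain + equilibrium ⇒ each member carries load in proportion to AE: A₁E₁ = 110000000 N, A₂E₂ = 75080000 N, ΣAE = 185100000 N.
σ₁ = P·E₁/ΣAE = 170000·199000/185100000 = 182.8 MPa.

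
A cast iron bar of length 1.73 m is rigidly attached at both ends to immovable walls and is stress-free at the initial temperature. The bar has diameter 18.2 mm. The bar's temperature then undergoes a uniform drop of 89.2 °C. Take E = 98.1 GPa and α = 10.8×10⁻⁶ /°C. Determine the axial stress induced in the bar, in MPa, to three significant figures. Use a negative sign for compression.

Free thermal expansion αLΔT = 10.8e-6 · 1730 · -89.2 = -1.667 mm.
The walls impose strain ε = −(-1.667)/1730 = 9.6336e-04; σ = Eε = 98100 · 9.6336e-04 = 94.51 MPa.

94.5 MPa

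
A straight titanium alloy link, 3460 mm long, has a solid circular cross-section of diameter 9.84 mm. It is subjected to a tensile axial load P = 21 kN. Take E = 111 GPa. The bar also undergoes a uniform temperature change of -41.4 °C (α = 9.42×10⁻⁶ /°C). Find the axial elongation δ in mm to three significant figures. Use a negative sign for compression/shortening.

A = 76.05 mm².
δ_mech = NL/(AE) = 21000·3460/(76.05·111000) = 8.608 mm.
δ_thermal = αLΔT = 9.42e-6·3460·-41.4 = -1.349 mm.
δ = δ_mech + δ_thermal = 7.258 mm.

7.26 mm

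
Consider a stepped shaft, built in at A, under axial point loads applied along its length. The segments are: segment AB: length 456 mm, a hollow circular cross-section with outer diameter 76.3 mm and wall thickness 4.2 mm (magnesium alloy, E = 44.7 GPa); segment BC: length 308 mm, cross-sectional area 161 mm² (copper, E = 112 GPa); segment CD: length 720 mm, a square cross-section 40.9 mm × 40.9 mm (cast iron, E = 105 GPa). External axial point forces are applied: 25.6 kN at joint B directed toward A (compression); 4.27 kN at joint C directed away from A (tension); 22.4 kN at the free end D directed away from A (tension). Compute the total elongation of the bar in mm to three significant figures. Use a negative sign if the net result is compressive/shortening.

0.559 mm

Internal axial forces (sectioning from the free end, tension +): N_CD = 22.4 kN, N_BC = 26.67 kN, N_AB = 1.07 kN.
A_AB = 951.3 mm².
A_CD = 1673 mm².
δ_AB = 1070·456/(951.3·44700) = 0.01147 mm
δ_BC = 26670·308/(161·112000) = 0.4555 mm
δ_CD = 22400·720/(1673·105000) = 0.09182 mm
δ = Σδ_i = 0.5588 mm.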